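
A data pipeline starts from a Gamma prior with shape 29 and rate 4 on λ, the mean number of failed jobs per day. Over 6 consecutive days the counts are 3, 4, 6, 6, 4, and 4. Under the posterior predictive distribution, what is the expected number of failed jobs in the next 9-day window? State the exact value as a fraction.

Total count: 3 + 4 + 6 + 6 + 4 + 4 = 27.
Total exposure: 6 days.
The Gamma prior is conjugate for the Poisson rate, so λ | data ~ Gamma(29+27, 4+6) = Gamma(56, 10).
Predictive mean over a 9-day window = T·E[λ|data] = 9·56/10 = 252/5.

252/5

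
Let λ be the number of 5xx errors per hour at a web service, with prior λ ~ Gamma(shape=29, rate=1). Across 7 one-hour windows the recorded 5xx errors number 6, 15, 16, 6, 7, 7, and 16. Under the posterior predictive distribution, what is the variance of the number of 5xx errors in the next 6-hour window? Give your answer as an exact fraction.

1071/8

Total count: 6 + 15 + 16 + 6 + 7 + 7 + 16 = 73.
Total exposure: 7 hours.
Gamma(α, β) with Poisson data over total exposure Σt gives posterior Gamma(α+Σx, β+Σt) = Gamma(102, 8).
The posterior predictive for a window of length T is Negative Binomial with variance T·α'·(β'+T)/β'² = 6·102·14/64 = 1071/8.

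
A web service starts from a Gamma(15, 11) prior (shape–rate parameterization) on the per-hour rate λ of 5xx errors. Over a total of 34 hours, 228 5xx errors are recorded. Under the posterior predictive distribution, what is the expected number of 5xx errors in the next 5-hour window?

27

Total count 228 over total exposure 34 hours.
Gamma(α, β) with Poisson data over total exposure Σt gives posterior Gamma(α+Σx, β+Σt) = Gamma(243, 45).
Predictive mean over a 5-hour window = T·E[λ|data] = 5·243/45 = 27.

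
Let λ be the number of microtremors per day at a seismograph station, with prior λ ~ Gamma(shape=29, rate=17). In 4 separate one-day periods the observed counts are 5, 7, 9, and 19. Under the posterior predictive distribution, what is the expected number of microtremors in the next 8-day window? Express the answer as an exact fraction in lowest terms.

184/7

Total count: 5 + 7 + 9 + 19 = 40.
Total exposure: 4 days.
Posterior: α' = 29 + 40 = 69, β' = 17 + 4 = 21.
Predictive mean over an 8-day window = T·E[λ|data] = 8·69/21 = 184/7.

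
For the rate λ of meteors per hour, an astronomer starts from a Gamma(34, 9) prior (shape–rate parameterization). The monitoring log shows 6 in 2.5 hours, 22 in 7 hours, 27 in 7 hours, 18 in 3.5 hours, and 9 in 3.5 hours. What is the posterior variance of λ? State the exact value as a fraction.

Total count: 6 + 22 + 27 + 18 + 9 = 82.
Total exposure: 2.5 + 7 + 7 + 3.5 + 3.5 = 23.5 hours.
Conjugate update: add total count to the shape and total exposure to the rate, giving Gamma(116, 65/2).
Posterior variance = α'/β'² = 116/(4225/4) = 464/4225.

464/4225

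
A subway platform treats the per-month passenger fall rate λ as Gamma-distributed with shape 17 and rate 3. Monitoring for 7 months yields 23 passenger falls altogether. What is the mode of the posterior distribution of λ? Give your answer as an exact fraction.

39/10

Total count 23 over total exposure 7 months.
By Gamma–Poisson conjugacy, the posterior is Gamma(α + Σx, β + Σt) = Gamma(17 + 23, 3 + 7) = Gamma(40, 10).
Posterior mode = (α'−1)/β' = 39/10.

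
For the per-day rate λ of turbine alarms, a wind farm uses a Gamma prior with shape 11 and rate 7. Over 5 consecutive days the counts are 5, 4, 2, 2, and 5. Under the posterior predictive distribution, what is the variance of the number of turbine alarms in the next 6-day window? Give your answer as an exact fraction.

Total count: 5 + 4 + 2 + 2 + 5 = 18.
Total exposure: 5 days.
Gamma(α, β) with Poisson data over total exposure Σt gives posterior Gamma(α+Σx, β+Σt) = Gamma(29, 12).
The posterior predictive for a window of length T is Negative Binomial with variance T·α'·(β'+T)/β'² = 6·29·18/144 = 87/4.

87/4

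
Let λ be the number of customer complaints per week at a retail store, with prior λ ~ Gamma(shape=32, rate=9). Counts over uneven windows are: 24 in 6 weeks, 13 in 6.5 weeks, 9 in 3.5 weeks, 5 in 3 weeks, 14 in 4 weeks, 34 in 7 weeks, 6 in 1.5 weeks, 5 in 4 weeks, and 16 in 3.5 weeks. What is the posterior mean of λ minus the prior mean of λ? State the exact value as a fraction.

Total count: 24 + 13 + 9 + 5 + 14 + 34 + 6 + 5 + 16 = 126.
Total exposure: 6 + 6.5 + 3.5 + 3 + 4 + 7 + 1.5 + 4 + 3.5 = 39 weeks.
Posterior: α' = 32 + 126 = 158, β' = 9 + 39 = 48.
Posterior mean = 158/48 = 79/24; prior mean = 32/9 = 32/9. Difference = 79/24 − 32/9 = -19/72.

-19/72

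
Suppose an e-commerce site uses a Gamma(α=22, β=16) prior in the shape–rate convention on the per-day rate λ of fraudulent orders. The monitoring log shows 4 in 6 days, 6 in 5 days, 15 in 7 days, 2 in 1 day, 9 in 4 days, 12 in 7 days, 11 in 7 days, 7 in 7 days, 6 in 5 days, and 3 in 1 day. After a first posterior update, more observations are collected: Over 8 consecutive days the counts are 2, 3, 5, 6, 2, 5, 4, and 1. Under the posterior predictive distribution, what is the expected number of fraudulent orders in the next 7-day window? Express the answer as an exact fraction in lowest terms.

Total count: 4 + 6 + 15 + 2 + 9 + 12 + 11 + 7 + 6 + 3 = 75.
Total exposure: 6 + 5 + 7 + 1 + 4 + 7 + 7 + 7 + 5 + 1 = 50 days.
After the first batch: Gamma(22 + 75, 16 + 50) = Gamma(97, 66).
Total count: 2 + 3 + 5 + 6 + 2 + 5 + 4 + 1 = 28.
Total exposure: 8 days.
After the second batch: Gamma(97 + 28, 66 + 8) = Gamma(125, 74).
Predictive mean over a 7-day window = T·E[λ|data] = 7·125/74 = 875/74.

875/74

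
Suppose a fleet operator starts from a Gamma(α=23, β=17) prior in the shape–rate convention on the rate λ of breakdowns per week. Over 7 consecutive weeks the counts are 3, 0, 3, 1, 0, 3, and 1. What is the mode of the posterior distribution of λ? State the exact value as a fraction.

Total count: 3 + 0 + 3 + 1 + 0 + 3 + 1 = 11.
Total exposure: 7 weeks.
Posterior: α' = 23 + 11 = 34, β' = 17 + 7 = 24.
Posterior mode = (α'−1)/β' = 33/24 = 11/8.

11/8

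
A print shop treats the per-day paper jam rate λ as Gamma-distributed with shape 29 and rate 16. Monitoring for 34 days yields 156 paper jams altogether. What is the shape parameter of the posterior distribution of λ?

185

Total count 156 over total exposure 34 days.
Gamma(α, β) with Poisson data over total exposure Σt gives posterior Gamma(α+Σx, β+Σt) = Gamma(185, 50).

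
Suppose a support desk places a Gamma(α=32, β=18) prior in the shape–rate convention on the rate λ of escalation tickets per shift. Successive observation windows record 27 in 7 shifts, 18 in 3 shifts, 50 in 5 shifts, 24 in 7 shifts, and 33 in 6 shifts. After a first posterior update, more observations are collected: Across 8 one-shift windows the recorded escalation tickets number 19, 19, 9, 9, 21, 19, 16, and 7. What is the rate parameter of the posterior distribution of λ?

54

Total count: 27 + 18 + 50 + 24 + 33 = 152.
Total exposure: 7 + 3 + 5 + 7 + 6 = 28 shifts.
After the first batch: Gamma(32 + 152, 18 + 28) = Gamma(184, 46).
Total count: 19 + 19 + 9 + 9 + 21 + 19 + 16 + 7 = 119.
Total exposure: 8 shifts.
After the second batch: Gamma(184 + 119, 46 + 8) = Gamma(303, 54).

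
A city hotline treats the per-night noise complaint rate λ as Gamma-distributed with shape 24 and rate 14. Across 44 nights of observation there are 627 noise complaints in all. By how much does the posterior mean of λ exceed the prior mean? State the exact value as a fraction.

3861/406

Total count 627 over total exposure 44 nights.
By Gamma–Poisson conjugacy, the posterior is Gamma(α + Σx, β + Σt) = Gamma(24 + 627, 14 + 44) = Gamma(651, 58).
Posterior mean = 651/58 = 651/58; prior mean = 24/14 = 12/7. Difference = 651/58 − 12/7 = 3861/406.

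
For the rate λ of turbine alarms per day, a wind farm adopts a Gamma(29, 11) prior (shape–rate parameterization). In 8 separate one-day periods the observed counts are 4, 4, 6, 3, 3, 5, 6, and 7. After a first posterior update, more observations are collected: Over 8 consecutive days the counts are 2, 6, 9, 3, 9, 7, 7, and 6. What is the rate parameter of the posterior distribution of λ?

27

Total count: 4 + 4 + 6 + 3 + 3 + 5 + 6 + 7 = 38.
Total exposure: 8 days.
After the first batch: Gamma(29 + 38, 11 + 8) = Gamma(67, 19).
Total count: 2 + 6 + 9 + 3 + 9 + 7 + 7 + 6 = 49.
Total exposure: 8 days.
After the second batch: Gamma(67 + 49, 19 + 8) = Gamma(116, 27).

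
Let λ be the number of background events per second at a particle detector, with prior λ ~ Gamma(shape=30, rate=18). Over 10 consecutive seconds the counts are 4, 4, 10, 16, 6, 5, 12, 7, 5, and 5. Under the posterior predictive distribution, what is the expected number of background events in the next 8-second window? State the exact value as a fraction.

Total count: 4 + 4 + 10 + 16 + 6 + 5 + 12 + 7 + 5 + 5 = 74.
Total exposure: 10 seconds.
Conjugate update: add total count to the shape and total exposure to the rate, giving Gamma(104, 28).
Predictive mean over an 8-second window = T·E[λ|data] = 8·104/28 = 208/7.

208/7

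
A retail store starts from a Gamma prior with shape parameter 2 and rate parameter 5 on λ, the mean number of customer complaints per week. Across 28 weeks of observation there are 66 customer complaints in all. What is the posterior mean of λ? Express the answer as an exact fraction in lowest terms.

Total count 66 over total exposure 28 weeks.
Posterior: α' = 2 + 66 = 68, β' = 5 + 28 = 33.
Posterior mean = α'/β' = 68/33.

68/33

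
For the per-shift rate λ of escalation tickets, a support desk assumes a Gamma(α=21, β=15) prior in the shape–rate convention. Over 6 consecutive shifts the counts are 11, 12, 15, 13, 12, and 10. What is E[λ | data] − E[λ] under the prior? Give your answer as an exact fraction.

323/105

Total count: 11 + 12 + 15 + 13 + 12 + 10 = 73.
Total exposure: 6 shifts.
Gamma(α, β) with Poisson data over total exposure Σt gives posterior Gamma(α+Σx, β+Σt) = Gamma(94, 21).
Posterior mean = 94/21 = 94/21; prior mean = 21/15 = 7/5. Difference = 94/21 − 7/5 = 323/105.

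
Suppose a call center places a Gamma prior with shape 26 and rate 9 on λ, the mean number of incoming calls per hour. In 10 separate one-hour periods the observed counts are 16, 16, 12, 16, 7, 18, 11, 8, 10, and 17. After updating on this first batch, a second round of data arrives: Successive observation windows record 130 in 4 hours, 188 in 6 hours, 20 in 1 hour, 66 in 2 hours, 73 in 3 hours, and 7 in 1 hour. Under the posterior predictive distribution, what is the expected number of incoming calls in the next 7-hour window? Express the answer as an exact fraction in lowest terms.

4487/36

Total count: 16 + 16 + 12 + 16 + 7 + 18 + 11 + 8 + 10 + 17 = 131.
Total exposure: 10 hours.
After the first batch: Gamma(26 + 131, 9 + 10) = Gamma(157, 19).
Total count: 130 + 188 + 20 + 66 + 73 + 7 = 484.
Total exposure: 4 + 6 + 1 + 2 + 3 + 1 = 17 hours.
After the second batch: Gamma(157 + 484, 19 + 17) = Gamma(641, 36).
Predictive mean over a 7-hour window = T·E[λ|data] = 7·641/36 = 4487/36.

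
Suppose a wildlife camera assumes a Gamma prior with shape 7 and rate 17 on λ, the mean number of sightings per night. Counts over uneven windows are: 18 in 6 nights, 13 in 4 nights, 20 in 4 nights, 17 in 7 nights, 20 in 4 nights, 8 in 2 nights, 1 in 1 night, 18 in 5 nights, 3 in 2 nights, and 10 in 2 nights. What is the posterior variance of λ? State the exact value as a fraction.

5/108

Total count: 18 + 13 + 20 + 17 + 20 + 8 + 1 + 18 + 3 + 10 = 128.
Total exposure: 6 + 4 + 4 + 7 + 4 + 2 + 1 + 5 + 2 + 2 = 37 nights.
Gamma(α, β) with Poisson data over total exposure Σt gives posterior Gamma(α+Σx, β+Σt) = Gamma(135, 54).
Posterior variance = α'/β'² = 135/2916 = 5/108.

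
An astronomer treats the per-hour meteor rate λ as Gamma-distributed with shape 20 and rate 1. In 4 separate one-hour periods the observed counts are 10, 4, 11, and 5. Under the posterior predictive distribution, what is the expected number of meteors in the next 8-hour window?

Total count: 10 + 4 + 11 + 5 = 30.
Total exposure: 4 hours.
The Gamma prior is conjugate for the Poisson rate, so λ | data ~ Gamma(20+30, 1+4) = Gamma(50, 5).
Predictive mean over an 8-hour window = T·E[λ|data] = 8·50/5 = 80.

80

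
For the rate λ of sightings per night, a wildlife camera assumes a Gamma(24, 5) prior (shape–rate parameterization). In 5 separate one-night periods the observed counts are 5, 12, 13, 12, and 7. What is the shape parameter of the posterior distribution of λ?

73

Total count: 5 + 12 + 13 + 12 + 7 = 49.
Total exposure: 5 nights.
The Gamma prior is conjugate for the Poisson rate, so λ | data ~ Gamma(24+49, 5+5) = Gamma(73, 10).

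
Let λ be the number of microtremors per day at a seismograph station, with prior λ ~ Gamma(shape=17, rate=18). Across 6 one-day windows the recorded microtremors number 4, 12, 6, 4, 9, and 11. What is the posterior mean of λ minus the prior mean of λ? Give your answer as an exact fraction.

Total count: 4 + 12 + 6 + 4 + 9 + 11 = 46.
Total exposure: 6 days.
Posterior: α' = 17 + 46 = 63, β' = 18 + 6 = 24.
Posterior mean = 63/24 = 21/8; prior mean = 17/18 = 17/18. Difference = 21/8 − 17/18 = 121/72.

121/72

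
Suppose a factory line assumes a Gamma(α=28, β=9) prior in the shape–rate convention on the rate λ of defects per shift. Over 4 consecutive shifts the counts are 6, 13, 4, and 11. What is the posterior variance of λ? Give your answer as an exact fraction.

62/169

Total count: 6 + 13 + 4 + 11 = 34.
Total exposure: 4 shifts.
The Gamma prior is conjugate for the Poisson rate, so λ | data ~ Gamma(28+34, 9+4) = Gamma(62, 13).
Posterior variance = α'/β'² = 62/169.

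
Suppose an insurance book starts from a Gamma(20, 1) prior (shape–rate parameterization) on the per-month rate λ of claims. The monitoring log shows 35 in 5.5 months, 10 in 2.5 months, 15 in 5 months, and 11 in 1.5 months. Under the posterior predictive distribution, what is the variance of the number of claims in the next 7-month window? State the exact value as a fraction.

57330/961

Total count: 35 + 10 + 15 + 11 = 71.
Total exposure: 5.5 + 2.5 + 5 + 1.5 = 14.5 months.
By Gamma–Poisson conjugacy, the posterior is Gamma(α + Σx, β + Σt) = Gamma(20 + 71, 1 + 14.5) = Gamma(91, 31/2).
The posterior predictive for a window of length T is Negative Binomial with variance T·α'·(β'+T)/β'² = 7·91·(45/2)/(961/4) = 57330/961.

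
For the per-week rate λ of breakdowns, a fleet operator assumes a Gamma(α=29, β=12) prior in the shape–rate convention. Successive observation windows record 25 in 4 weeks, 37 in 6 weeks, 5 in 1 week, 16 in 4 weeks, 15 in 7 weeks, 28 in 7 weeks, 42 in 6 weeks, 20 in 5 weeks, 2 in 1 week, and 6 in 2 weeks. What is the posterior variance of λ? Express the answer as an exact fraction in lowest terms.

9/121

Total count: 25 + 37 + 5 + 16 + 15 + 28 + 42 + 20 + 2 + 6 = 196.
Total exposure: 4 + 6 + 1 + 4 + 7 + 7 + 6 + 5 + 1 + 2 = 43 weeks.
Posterior: α' = 29 + 196 = 225, β' = 12 + 43 = 55.
Posterior variance = α'/β'² = 225/3025 = 9/121.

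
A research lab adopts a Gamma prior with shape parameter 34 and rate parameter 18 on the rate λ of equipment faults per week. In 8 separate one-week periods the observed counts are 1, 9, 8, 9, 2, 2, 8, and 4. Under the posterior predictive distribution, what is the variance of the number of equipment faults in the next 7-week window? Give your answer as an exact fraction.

17787/676

Total count: 1 + 9 + 8 + 9 + 2 + 2 + 8 + 4 = 43.
Total exposure: 8 weeks.
Gamma(α, β) with Poisson data over total exposure Σt gives posterior Gamma(α+Σx, β+Σt) = Gamma(77, 26).
The posterior predictive for a window of length T is Negative Binomial with variance T·α'·(β'+T)/β'² = 7·77·33/676 = 17787/676.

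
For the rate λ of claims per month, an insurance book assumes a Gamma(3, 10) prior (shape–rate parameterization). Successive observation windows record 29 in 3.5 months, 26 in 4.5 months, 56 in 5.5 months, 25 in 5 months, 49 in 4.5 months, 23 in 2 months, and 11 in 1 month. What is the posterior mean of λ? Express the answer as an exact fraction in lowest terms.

37/6

Total count: 29 + 26 + 56 + 25 + 49 + 23 + 11 = 219.
Total exposure: 3.5 + 4.5 + 5.5 + 5 + 4.5 + 2 + 1 = 26 months.
Conjugate update: add total count to the shape and total exposure to the rate, giving Gamma(222, 36).
Posterior mean = α'/β' = 222/36 = 37/6.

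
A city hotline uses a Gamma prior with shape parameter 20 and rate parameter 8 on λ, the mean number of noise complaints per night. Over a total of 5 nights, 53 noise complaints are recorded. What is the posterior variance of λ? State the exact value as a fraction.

73/169

Total count 53 over total exposure 5 nights.
The Gamma prior is conjugate for the Poisson rate, so λ | data ~ Gamma(20+53, 8+5) = Gamma(73, 13).
Posterior variance = α'/β'² = 73/169.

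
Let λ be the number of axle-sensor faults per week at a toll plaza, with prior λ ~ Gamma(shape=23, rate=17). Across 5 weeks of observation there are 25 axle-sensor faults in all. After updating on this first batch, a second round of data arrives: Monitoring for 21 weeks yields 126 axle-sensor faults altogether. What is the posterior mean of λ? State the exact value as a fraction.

Total count 25 over total exposure 5 weeks.
After the first batch: Gamma(23 + 25, 17 + 5) = Gamma(48, 22).
Total count 126 over total exposure 21 weeks.
After the second batch: Gamma(48 + 126, 22 + 21) = Gamma(174, 43).
Posterior mean = α'/β' = 174/43.

174/43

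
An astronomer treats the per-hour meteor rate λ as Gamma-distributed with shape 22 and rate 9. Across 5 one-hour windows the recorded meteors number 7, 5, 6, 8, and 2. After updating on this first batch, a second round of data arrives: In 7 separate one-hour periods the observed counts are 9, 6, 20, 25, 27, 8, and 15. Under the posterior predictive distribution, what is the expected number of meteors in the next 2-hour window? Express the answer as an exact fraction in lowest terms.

Total count: 7 + 5 + 6 + 8 + 2 = 28.
Total exposure: 5 hours.
After the first batch: Gamma(22 + 28, 9 + 5) = Gamma(50, 14).
Total count: 9 + 6 + 20 + 25 + 27 + 8 + 15 = 110.
Total exposure: 7 hours.
After the second batch: Gamma(50 + 110, 14 + 7) = Gamma(160, 21).
Predictive mean over a 2-hour window = T·E[λ|data] = 2·160/21 = 320/21.

320/21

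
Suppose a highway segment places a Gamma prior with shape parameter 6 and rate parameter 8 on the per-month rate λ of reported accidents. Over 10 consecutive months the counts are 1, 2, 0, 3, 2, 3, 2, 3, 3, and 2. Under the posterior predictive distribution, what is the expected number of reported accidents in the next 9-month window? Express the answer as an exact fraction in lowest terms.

27/2

Total count: 1 + 2 + 0 + 3 + 2 + 3 + 2 + 3 + 3 + 2 = 21.
Total exposure: 10 months.
The Gamma prior is conjugate for the Poisson rate, so λ | data ~ Gamma(6+21, 8+10) = Gamma(27, 18).
Predictive mean over a 9-month window = T·E[λ|data] = 9·27/18 = 27/2.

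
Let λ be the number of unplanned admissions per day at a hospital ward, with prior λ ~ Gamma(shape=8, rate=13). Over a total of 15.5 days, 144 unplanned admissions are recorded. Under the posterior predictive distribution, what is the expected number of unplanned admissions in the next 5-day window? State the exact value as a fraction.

Total count 144 over total exposure 15.5 days.
Posterior: α' = 8 + 144 = 152, β' = 13 + 15.5 = 57/2.
Predictive mean over a 5-day window = T·E[λ|data] = 5·152/(57/2) = 80/3.

80/3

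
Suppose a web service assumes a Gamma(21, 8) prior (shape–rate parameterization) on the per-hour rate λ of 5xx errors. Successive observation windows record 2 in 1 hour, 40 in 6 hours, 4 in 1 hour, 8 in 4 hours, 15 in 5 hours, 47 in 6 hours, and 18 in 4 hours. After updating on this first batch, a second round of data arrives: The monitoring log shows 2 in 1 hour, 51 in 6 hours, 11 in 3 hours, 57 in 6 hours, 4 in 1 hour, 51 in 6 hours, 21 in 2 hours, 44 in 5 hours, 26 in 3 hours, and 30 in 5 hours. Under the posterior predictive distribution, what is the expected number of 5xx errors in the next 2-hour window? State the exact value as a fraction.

904/73

Total count: 2 + 40 + 4 + 8 + 15 + 47 + 18 = 134.
Total exposure: 1 + 6 + 1 + 4 + 5 + 6 + 4 = 27 hours.
After the first batch: Gamma(21 + 134, 8 + 27) = Gamma(155, 35).
Total count: 2 + 51 + 11 + 57 + 4 + 51 + 21 + 44 + 26 + 30 = 297.
Total exposure: 1 + 6 + 3 + 6 + 1 + 6 + 2 + 5 + 3 + 5 = 38 hours.
After the second batch: Gamma(155 + 297, 35 + 38) = Gamma(452, 73).
Predictive mean over a 2-hour window = T·E[λ|data] = 2·452/73 = 904/73.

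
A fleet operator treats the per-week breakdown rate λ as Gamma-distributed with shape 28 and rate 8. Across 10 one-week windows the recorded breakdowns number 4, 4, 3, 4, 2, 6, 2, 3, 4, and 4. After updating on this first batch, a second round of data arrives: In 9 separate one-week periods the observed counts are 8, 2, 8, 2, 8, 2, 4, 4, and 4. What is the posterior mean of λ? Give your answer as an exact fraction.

106/27

Total count: 4 + 4 + 3 + 4 + 2 + 6 + 2 + 3 + 4 + 4 = 36.
Total exposure: 10 weeks.
After the first batch: Gamma(28 + 36, 8 + 10) = Gamma(64, 18).
Total count: 8 + 2 + 8 + 2 + 8 + 2 + 4 + 4 + 4 = 42.
Total exposure: 9 weeks.
After the second batch: Gamma(64 + 42, 18 + 9) = Gamma(106, 27).
Posterior mean = α'/β' = 106/27.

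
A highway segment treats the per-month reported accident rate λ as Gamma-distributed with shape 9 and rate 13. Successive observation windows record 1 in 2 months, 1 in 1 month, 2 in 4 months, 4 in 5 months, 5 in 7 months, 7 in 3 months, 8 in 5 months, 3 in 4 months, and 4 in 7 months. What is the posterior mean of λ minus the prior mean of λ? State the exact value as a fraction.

113/663

Total count: 1 + 1 + 2 + 4 + 5 + 7 + 8 + 3 + 4 = 35.
Total exposure: 2 + 1 + 4 + 5 + 7 + 3 + 5 + 4 + 7 = 38 months.
Conjugate update: add total count to the shape and total exposure to the rate, giving Gamma(44, 51).
Posterior mean = 44/51 = 44/51; prior mean = 9/13 = 9/13. Difference = 44/51 − 9/13 = 113/663.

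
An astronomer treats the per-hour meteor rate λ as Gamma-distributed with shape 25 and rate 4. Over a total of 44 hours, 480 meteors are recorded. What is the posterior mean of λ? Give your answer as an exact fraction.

Total count 480 over total exposure 44 hours.
Conjugate update: add total count to the shape and total exposure to the rate, giving Gamma(505, 48).
Posterior mean = α'/β' = 505/48.

505/48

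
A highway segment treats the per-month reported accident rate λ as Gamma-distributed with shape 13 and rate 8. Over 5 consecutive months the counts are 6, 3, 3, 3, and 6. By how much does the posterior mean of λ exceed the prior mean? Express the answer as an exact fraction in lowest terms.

Total count: 6 + 3 + 3 + 3 + 6 = 21.
Total exposure: 5 months.
Gamma(α, β) with Poisson data over total exposure Σt gives posterior Gamma(α+Σx, β+Σt) = Gamma(34, 13).
Posterior mean = 34/13 = 34/13; prior mean = 13/8 = 13/8. Difference = 34/13 − 13/8 = 103/104.

103/104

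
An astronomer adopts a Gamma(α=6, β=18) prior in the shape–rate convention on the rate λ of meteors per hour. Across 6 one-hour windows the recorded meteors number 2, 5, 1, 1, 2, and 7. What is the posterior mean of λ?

Total count: 2 + 5 + 1 + 1 + 2 + 7 = 18.
Total exposure: 6 hours.
The Gamma prior is conjugate for the Poisson rate, so λ | data ~ Gamma(6+18, 18+6) = Gamma(24, 24).
Posterior mean = α'/β' = 24/24 = 1.

1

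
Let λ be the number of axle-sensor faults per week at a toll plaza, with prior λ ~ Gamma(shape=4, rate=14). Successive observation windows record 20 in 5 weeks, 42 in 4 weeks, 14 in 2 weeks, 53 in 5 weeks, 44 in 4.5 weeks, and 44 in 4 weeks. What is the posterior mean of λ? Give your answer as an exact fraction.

Total count: 20 + 42 + 14 + 53 + 44 + 44 = 217.
Total exposure: 5 + 4 + 2 + 5 + 4.5 + 4 = 24.5 weeks.
By Gamma–Poisson conjugacy, the posterior is Gamma(α + Σx, β + Σt) = Gamma(4 + 217, 14 + 24.5) = Gamma(221, 77/2).
Posterior mean = α'/β' = 221/(77/2) = 442/77.

442/77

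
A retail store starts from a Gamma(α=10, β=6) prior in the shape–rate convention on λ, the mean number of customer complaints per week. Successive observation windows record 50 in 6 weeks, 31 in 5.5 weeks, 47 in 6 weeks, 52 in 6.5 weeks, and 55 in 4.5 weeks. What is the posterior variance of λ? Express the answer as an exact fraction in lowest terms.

Total count: 50 + 31 + 47 + 52 + 55 = 235.
Total exposure: 6 + 5.5 + 6 + 6.5 + 4.5 = 28.5 weeks.
Posterior: α' = 10 + 235 = 245, β' = 6 + 28.5 = 69/2.
Posterior variance = α'/β'² = 245/(4761/4) = 980/4761.

980/4761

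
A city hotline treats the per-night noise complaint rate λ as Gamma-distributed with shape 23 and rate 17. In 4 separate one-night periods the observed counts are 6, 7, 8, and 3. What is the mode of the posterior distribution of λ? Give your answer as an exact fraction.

Total count: 6 + 7 + 8 + 3 = 24.
Total exposure: 4 nights.
By Gamma–Poisson conjugacy, the posterior is Gamma(α + Σx, β + Σt) = Gamma(23 + 24, 17 + 4) = Gamma(47, 21).
Posterior mode = (α'−1)/β' = 46/21.

46/21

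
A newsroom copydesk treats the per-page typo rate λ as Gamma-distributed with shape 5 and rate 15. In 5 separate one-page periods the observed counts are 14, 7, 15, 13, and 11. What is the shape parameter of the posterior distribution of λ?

Total count: 14 + 7 + 15 + 13 + 11 = 60.
Total exposure: 5 pages.
By Gamma–Poisson conjugacy, the posterior is Gamma(α + Σx, β + Σt) = Gamma(5 + 60, 15 + 5) = Gamma(65, 20).

65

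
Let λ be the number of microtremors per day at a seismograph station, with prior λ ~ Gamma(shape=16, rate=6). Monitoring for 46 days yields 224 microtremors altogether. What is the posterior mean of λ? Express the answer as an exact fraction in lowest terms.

60/13

Total count 224 over total exposure 46 days.
Gamma(α, β) with Poisson data over total exposure Σt gives posterior Gamma(α+Σx, β+Σt) = Gamma(240, 52).
Posterior mean = α'/β' = 240/52 = 60/13.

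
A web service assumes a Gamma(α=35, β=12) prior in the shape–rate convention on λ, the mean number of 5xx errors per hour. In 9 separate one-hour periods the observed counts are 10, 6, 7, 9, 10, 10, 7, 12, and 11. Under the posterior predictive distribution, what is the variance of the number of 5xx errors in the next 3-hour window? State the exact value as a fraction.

Total count: 10 + 6 + 7 + 9 + 10 + 10 + 7 + 12 + 11 = 82.
Total exposure: 9 hours.
Conjugate update: add total count to the shape and total exposure to the rate, giving Gamma(117, 21).
The posterior predictive for a window of length T is Negative Binomial with variance T·α'·(β'+T)/β'² = 3·117·24/441 = 936/49.

936/49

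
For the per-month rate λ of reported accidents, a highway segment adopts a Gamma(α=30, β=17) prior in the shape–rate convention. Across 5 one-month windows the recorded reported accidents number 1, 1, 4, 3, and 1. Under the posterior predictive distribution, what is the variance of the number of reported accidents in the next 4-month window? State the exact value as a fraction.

1040/121

Total count: 1 + 1 + 4 + 3 + 1 = 10.
Total exposure: 5 months.
Gamma(α, β) with Poisson data over total exposure Σt gives posterior Gamma(α+Σx, β+Σt) = Gamma(40, 22).
The posterior predictive for a window of length T is Negative Binomial with variance T·α'·(β'+T)/β'² = 4·40·26/484 = 1040/121.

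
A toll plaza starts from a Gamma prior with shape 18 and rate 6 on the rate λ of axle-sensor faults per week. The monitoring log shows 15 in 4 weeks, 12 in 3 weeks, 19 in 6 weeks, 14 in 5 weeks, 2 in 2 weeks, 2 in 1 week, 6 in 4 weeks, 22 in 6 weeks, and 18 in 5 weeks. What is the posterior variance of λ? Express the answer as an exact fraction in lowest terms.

32/441

Total count: 15 + 12 + 19 + 14 + 2 + 2 + 6 + 22 + 18 = 110.
Total exposure: 4 + 3 + 6 + 5 + 2 + 1 + 4 + 6 + 5 = 36 weeks.
Posterior: α' = 18 + 110 = 128, β' = 6 + 36 = 42.
Posterior variance = α'/β'² = 128/1764 = 32/441.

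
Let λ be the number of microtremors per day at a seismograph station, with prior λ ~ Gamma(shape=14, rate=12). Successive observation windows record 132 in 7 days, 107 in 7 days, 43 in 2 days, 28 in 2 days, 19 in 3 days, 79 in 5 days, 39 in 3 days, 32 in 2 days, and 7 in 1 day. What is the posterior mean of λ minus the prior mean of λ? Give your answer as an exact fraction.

673/66

Total count: 132 + 107 + 43 + 28 + 19 + 79 + 39 + 32 + 7 = 486.
Total exposure: 7 + 7 + 2 + 2 + 3 + 5 + 3 + 2 + 1 = 32 days.
Conjugate update: add total count to the shape and total exposure to the rate, giving Gamma(500, 44).
Posterior mean = 500/44 = 125/11; prior mean = 14/12 = 7/6. Difference = 125/11 − 7/6 = 673/66.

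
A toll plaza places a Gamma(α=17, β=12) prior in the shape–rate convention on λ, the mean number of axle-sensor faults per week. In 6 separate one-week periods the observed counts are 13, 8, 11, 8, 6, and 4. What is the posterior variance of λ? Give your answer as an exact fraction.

67/324

Total count: 13 + 8 + 11 + 8 + 6 + 4 = 50.
Total exposure: 6 weeks.
Posterior: α' = 17 + 50 = 67, β' = 12 + 6 = 18.
Posterior variance = α'/β'² = 67/324.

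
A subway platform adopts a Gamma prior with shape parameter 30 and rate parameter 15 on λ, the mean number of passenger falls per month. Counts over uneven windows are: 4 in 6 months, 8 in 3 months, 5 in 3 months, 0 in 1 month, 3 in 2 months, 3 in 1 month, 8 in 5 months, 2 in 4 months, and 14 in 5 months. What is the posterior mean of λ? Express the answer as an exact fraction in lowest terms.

Total count: 4 + 8 + 5 + 0 + 3 + 3 + 8 + 2 + 14 = 47.
Total exposure: 6 + 3 + 3 + 1 + 2 + 1 + 5 + 4 + 5 = 30 months.
Conjugate update: add total count to the shape and total exposure to the rate, giving Gamma(77, 45).
Posterior mean = α'/β' = 77/45.

77/45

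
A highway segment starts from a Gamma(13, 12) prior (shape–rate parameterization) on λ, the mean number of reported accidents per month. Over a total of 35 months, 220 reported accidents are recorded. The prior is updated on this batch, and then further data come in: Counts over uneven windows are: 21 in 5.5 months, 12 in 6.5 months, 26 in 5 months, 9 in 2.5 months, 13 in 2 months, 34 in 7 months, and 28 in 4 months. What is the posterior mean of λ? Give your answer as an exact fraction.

Total count 220 over total exposure 35 months.
After the first batch: Gamma(13 + 220, 12 + 35) = Gamma(233, 47).
Total count: 21 + 12 + 26 + 9 + 13 + 34 + 28 = 143.
Total exposure: 5.5 + 6.5 + 5 + 2.5 + 2 + 7 + 4 = 32.5 months.
After the second batch: Gamma(233 + 143, 47 + 32.5) = Gamma(376, 159/2).
Posterior mean = α'/β' = 376/(159/2) = 752/159.

752/159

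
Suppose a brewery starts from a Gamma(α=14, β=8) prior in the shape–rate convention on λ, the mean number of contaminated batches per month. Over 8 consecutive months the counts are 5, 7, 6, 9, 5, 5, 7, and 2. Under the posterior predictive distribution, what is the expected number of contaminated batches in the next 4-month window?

Total count: 5 + 7 + 6 + 9 + 5 + 5 + 7 + 2 = 46.
Total exposure: 8 months.
By Gamma–Poisson conjugacy, the posterior is Gamma(α + Σx, β + Σt) = Gamma(14 + 46, 8 + 8) = Gamma(60, 16).
Predictive mean over a 4-month window = T·E[λ|data] = 4·60/16 = 15.

15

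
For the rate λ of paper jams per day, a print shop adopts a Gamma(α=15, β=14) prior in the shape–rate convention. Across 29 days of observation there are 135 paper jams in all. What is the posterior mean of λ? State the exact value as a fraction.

150/43

Total count 135 over total exposure 29 days.
Posterior: α' = 15 + 135 = 150, β' = 14 + 29 = 43.
Posterior mean = α'/β' = 150/43.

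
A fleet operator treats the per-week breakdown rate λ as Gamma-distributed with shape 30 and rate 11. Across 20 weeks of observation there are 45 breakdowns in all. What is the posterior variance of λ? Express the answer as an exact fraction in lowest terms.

75/961

Total count 45 over total exposure 20 weeks.
The Gamma prior is conjugate for the Poisson rate, so λ | data ~ Gamma(30+45, 11+20) = Gamma(75, 31).
Posterior variance = α'/β'² = 75/961.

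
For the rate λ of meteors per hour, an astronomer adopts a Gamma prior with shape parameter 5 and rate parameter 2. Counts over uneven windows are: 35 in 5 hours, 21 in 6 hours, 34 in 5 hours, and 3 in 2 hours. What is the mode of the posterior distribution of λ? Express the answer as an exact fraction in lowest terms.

97/20

Total count: 35 + 21 + 34 + 3 = 93.
Total exposure: 5 + 6 + 5 + 2 = 18 hours.
Conjugate update: add total count to the shape and total exposure to the rate, giving Gamma(98, 20).
Posterior mode = (α'−1)/β' = 97/20.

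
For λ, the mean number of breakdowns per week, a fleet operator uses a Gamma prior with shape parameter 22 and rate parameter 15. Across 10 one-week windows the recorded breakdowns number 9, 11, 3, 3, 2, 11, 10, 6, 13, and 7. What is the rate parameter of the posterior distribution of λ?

Total count: 9 + 11 + 3 + 3 + 2 + 11 + 10 + 6 + 13 + 7 = 75.
Total exposure: 10 weeks.
Gamma(α, β) with Poisson data over total exposure Σt gives posterior Gamma(α+Σx, β+Σt) = Gamma(97, 25).

25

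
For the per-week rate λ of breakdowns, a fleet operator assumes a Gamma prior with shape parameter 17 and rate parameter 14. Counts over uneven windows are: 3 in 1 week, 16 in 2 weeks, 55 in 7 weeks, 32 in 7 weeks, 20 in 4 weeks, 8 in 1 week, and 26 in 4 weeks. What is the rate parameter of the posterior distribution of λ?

Total count: 3 + 16 + 55 + 32 + 20 + 8 + 26 = 160.
Total exposure: 1 + 2 + 7 + 7 + 4 + 1 + 4 = 26 weeks.
By Gamma–Poisson conjugacy, the posterior is Gamma(α + Σx, β + Σt) = Gamma(17 + 160, 14 + 26) = Gamma(177, 40).

40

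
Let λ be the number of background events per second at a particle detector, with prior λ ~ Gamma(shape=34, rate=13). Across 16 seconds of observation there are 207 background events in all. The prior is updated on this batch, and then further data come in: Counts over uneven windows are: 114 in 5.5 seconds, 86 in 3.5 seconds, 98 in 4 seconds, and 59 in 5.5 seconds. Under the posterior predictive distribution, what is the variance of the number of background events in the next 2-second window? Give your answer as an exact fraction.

Total count 207 over total exposure 16 seconds.
After the first batch: Gamma(34 + 207, 13 + 16) = Gamma(241, 29).
Total count: 114 + 86 + 98 + 59 = 357.
Total exposure: 5.5 + 3.5 + 4 + 5.5 = 18.5 seconds.
After the second batch: Gamma(241 + 357, 29 + 18.5) = Gamma(598, 95/2).
The posterior predictive for a window of length T is Negative Binomial with variance T·α'·(β'+T)/β'² = 2·598·(99/2)/(9025/4) = 236808/9025.

236808/9025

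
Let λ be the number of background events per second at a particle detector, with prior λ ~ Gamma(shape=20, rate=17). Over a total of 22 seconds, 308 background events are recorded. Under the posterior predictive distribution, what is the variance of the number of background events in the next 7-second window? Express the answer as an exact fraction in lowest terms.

105616/1521

Total count 308 over total exposure 22 seconds.
The Gamma prior is conjugate for the Poisson rate, so λ | data ~ Gamma(20+308, 17+22) = Gamma(328, 39).
The posterior predictive for a window of length T is Negative Binomial with variance T·α'·(β'+T)/β'² = 7·328·46/1521 = 105616/1521.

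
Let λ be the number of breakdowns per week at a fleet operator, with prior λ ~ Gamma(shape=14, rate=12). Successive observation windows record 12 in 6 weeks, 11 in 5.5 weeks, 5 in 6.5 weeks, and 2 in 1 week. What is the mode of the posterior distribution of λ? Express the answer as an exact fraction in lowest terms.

Total count: 12 + 11 + 5 + 2 = 30.
Total exposure: 6 + 5.5 + 6.5 + 1 = 19 weeks.
Posterior: α' = 14 + 30 = 44, β' = 12 + 19 = 31.
Posterior mode = (α'−1)/β' = 43/31.

43/31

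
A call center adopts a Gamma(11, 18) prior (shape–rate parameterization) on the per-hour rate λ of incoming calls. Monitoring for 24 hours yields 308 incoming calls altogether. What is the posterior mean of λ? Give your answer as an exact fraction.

319/42

Total count 308 over total exposure 24 hours.
Posterior: α' = 11 + 308 = 319, β' = 18 + 24 = 42.
Posterior mean = α'/β' = 319/42.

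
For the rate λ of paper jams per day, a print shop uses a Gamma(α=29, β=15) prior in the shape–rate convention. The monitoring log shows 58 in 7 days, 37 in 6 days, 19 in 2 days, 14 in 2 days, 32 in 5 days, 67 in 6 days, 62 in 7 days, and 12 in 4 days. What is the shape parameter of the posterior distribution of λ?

Total count: 58 + 37 + 19 + 14 + 32 + 67 + 62 + 12 = 301.
Total exposure: 7 + 6 + 2 + 2 + 5 + 6 + 7 + 4 = 39 days.
The Gamma prior is conjugate for the Poisson rate, so λ | data ~ Gamma(29+301, 15+39) = Gamma(330, 54).

330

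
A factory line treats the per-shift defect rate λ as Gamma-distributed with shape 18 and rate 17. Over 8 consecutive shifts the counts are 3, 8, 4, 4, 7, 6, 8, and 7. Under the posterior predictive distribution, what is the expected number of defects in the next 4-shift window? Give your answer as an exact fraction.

52/5

Total count: 3 + 8 + 4 + 4 + 7 + 6 + 8 + 7 = 47.
Total exposure: 8 shifts.
By Gamma–Poisson conjugacy, the posterior is Gamma(α + Σx, β + Σt) = Gamma(18 + 47, 17 + 8) = Gamma(65, 25).
Predictive mean over a 4-shift window = T·E[λ|data] = 4·65/25 = 52/5.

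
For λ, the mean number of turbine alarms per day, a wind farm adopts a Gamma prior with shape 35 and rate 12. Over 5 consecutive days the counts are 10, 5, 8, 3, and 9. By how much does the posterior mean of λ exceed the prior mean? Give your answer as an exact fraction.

245/204

Total count: 10 + 5 + 8 + 3 + 9 = 35.
Total exposure: 5 days.
The Gamma prior is conjugate for the Poisson rate, so λ | data ~ Gamma(35+35, 12+5) = Gamma(70, 17).
Posterior mean = 70/17 = 70/17; prior mean = 35/12 = 35/12. Difference = 70/17 − 35/12 = 245/204.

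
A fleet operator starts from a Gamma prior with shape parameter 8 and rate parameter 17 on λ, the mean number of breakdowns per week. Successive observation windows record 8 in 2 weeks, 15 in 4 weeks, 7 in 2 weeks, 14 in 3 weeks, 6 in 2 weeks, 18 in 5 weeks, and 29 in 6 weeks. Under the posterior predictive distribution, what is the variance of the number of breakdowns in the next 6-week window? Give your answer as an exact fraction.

Total count: 8 + 15 + 7 + 14 + 6 + 18 + 29 = 97.
Total exposure: 2 + 4 + 2 + 3 + 2 + 5 + 6 = 24 weeks.
By Gamma–Poisson conjugacy, the posterior is Gamma(α + Σx, β + Σt) = Gamma(8 + 97, 17 + 24) = Gamma(105, 41).
The posterior predictive for a window of length T is Negative Binomial with variance T·α'·(β'+T)/β'² = 6·105·47/1681 = 29610/1681.

29610/1681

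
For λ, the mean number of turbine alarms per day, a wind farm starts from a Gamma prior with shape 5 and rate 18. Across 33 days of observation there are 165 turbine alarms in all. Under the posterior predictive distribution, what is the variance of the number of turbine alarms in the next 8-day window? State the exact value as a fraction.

4720/153

Total count 165 over total exposure 33 days.
The Gamma prior is conjugate for the Poisson rate, so λ | data ~ Gamma(5+165, 18+33) = Gamma(170, 51).
The posterior predictive for a window of length T is Negative Binomial with variance T·α'·(β'+T)/β'² = 8·170·59/2601 = 4720/153.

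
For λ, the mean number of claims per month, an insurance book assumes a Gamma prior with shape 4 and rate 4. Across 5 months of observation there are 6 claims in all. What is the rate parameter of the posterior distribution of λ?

Total count 6 over total exposure 5 months.
The Gamma prior is conjugate for the Poisson rate, so λ | data ~ Gamma(4+6, 4+5) = Gamma(10, 9).

9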